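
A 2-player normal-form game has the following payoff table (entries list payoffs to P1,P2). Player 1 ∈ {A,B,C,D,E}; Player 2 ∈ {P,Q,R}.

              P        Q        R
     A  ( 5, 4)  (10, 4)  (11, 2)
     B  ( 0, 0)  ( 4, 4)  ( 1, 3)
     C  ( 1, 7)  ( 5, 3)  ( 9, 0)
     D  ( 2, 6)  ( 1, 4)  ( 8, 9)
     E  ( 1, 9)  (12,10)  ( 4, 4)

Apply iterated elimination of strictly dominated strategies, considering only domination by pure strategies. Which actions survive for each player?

P1 drop B (A beats it: P:5>0 Q:10>4 R:11>1)
P1 drop C (A beats it: P:5>1 Q:10>5 R:11>9)
P1 drop D (A beats it: P:5>2 Q:10>1 R:11>8)
P2 drop R (P beats it: A:4>2 E:9>4)
P1→{A,E} P2→{P,Q}

Survivors P1:{A,E} P2:{P,Q}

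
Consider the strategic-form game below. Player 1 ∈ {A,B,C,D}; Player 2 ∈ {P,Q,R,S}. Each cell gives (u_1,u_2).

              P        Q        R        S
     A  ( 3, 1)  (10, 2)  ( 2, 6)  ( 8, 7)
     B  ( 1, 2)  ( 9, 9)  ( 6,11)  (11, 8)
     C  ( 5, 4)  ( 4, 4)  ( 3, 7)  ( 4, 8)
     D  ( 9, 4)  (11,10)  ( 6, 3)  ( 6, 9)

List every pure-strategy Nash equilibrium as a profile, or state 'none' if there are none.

Nash profiles: (B,R), (D,Q)

(A,P): not NE [P1→D gives 9>3; P2→S gives 7>1]
(A,Q): not NE [P1→D gives 11>10; P2→S gives 7>2]
(A,R): not NE [P1→D gives 6>2; P2→S gives 7>6]
(A,S): not NE [P1→B gives 11>8]
(B,P): not NE [P1→D gives 9>1; P2→R gives 11>2]
(B,Q): not NE [P1→D gives 11>9; P2→R gives 11>9]
(B,R): NE
(B,S): not NE [P2→R gives 11>8]
(C,P): not NE [P1→D gives 9>5; P2→S gives 8>4]
(C,Q): not NE [P1→D gives 11>4; P2→S gives 8>4]
(C,R): not NE [P1→D gives 6>3; P2→S gives 8>7]
(C,S): not NE [P1→B gives 11>4]
(D,P): not NE [P2→Q gives 10>4]
(D,Q): NE
(D,R): not NE [P2→Q gives 10>3]
(D,S): not NE [P1→B gives 11>6; P2→Q gives 10>9]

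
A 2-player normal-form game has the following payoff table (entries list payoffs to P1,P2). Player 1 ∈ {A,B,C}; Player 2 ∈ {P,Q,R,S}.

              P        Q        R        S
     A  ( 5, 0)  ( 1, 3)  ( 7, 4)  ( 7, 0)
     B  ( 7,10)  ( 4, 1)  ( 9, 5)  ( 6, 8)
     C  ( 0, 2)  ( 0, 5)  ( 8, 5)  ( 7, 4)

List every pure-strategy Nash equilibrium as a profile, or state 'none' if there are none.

Nash profiles: (B,P)

(A,P): not NE [P1→B gives 7>5; P2→R gives 4>0]
(A,Q): not NE [P1→B gives 4>1; P2→R gives 4>3]
(A,R): not NE [P1→B gives 9>7]
(A,S): not NE [P2→R gives 4>0]
(B,P): NE
(B,Q): not NE [P2→P gives 10>1]
(B,R): not NE [P2→P gives 10>5]
(B,S): not NE [P1→C gives 7>6; P2→P gives 10>8]
(C,P): not NE [P1→B gives 7>0; P2→R gives 5>2]
(C,Q): not NE [P1→B gives 4>0]
(C,R): not NE [P1→B gives 9>8]
(C,S): not NE [P2→R gives 5>4]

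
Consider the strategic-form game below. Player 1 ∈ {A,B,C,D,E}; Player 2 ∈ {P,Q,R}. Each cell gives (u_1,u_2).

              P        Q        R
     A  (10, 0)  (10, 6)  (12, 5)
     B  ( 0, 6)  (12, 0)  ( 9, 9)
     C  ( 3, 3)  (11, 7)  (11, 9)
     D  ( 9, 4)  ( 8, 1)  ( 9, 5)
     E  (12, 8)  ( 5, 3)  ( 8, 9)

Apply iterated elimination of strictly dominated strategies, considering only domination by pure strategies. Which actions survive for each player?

P1 drop D (A beats it: P:10>9 Q:10>8 R:12>9)
P2 drop P (R beats it: A:5>0 B:9>6 C:9>3 E:9>8)
P1 drop E (A beats it: Q:10>5 R:12>8)
P1→{A,B,C} P2→{Q,R}

Remaining: P1:{A,B,C} P2:{Q,R}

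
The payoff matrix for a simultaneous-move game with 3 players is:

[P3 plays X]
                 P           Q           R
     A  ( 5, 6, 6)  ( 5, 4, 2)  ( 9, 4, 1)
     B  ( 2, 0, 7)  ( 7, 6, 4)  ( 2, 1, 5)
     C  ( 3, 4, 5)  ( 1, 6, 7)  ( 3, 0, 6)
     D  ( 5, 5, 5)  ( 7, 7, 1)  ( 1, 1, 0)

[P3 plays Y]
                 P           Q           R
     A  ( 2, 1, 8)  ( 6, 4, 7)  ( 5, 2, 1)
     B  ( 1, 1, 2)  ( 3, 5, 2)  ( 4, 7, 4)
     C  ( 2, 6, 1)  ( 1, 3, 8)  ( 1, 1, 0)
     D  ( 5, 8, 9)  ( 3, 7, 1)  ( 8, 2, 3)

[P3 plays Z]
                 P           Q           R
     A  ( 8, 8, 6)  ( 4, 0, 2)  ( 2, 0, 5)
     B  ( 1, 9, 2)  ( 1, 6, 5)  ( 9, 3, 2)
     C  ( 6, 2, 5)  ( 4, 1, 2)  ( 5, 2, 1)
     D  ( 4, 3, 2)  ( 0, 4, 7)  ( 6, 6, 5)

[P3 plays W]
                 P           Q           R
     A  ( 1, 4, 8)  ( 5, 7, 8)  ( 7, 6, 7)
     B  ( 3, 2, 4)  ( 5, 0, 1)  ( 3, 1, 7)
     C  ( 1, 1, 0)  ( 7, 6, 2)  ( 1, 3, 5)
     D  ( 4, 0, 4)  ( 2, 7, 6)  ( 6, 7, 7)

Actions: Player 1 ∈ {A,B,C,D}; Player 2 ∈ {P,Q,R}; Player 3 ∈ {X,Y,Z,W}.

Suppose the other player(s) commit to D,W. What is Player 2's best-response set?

u_2(P vs D,W) = 0
u_2(Q vs D,W) = 7
u_2(R vs D,W) = 7
max payoff 7 at {Q,R}

BR_2 = {Q,R}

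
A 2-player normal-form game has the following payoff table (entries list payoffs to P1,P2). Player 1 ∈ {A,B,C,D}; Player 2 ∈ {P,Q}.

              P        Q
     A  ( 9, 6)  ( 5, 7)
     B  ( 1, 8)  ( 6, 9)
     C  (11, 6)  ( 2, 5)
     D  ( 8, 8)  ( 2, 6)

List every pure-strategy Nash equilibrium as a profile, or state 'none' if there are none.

(A,P): not NE [P1→C gives 11>9; P2→Q gives 7>6]
(A,Q): not NE [P1→B gives 6>5]
(B,P): not NE [P1→C gives 11>1; P2→Q gives 9>8]
(B,Q): NE
(C,P): NE
(C,Q): not NE [P1→B gives 6>2; P2→P gives 6>5]
(D,P): not NE [P1→C gives 11>8]
(D,Q): not NE [P1→B gives 6>2; P2→P gives 8>6]

Nash profiles: (B,Q), (C,P)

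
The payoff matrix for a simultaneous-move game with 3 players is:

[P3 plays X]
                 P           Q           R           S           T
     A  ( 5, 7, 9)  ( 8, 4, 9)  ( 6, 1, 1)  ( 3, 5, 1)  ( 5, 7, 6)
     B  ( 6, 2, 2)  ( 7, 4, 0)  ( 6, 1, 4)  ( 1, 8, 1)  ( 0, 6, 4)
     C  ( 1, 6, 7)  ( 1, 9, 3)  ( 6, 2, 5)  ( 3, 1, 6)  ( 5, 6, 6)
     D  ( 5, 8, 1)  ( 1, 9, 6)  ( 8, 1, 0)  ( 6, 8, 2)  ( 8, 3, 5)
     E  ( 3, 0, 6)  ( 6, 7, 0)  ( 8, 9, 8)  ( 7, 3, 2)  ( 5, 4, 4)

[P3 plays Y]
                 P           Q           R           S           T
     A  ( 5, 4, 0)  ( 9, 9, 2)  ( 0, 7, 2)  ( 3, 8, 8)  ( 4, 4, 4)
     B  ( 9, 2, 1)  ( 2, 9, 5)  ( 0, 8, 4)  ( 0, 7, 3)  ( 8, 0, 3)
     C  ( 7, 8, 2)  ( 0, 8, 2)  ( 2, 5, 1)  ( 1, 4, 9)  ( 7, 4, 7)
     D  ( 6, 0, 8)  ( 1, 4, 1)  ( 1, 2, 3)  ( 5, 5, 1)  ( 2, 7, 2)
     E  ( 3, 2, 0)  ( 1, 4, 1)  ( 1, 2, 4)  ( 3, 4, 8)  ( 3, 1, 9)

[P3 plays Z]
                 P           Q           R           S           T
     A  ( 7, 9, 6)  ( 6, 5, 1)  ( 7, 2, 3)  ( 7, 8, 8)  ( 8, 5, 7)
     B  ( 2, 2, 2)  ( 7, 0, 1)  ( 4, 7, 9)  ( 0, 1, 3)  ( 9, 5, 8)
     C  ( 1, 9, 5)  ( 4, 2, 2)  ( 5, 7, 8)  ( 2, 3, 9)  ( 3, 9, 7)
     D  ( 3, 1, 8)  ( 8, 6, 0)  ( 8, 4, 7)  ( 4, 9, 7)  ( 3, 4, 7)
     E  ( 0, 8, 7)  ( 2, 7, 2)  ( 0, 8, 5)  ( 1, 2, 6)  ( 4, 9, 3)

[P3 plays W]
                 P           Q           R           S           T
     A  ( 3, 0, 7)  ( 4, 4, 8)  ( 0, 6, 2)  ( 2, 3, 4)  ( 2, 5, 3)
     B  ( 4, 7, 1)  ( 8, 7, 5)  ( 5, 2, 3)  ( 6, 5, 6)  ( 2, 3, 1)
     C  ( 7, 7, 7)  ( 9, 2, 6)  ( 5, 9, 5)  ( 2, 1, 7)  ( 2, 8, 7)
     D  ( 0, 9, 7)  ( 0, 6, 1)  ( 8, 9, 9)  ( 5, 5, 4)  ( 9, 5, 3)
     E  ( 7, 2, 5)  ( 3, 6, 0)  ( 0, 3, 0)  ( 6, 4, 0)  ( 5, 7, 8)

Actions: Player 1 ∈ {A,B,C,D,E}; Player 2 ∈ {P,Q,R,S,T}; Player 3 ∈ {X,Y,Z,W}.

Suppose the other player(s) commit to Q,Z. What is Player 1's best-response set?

BR_1 = {D}

u_1(A vs Q,Z) = 6
u_1(B vs Q,Z) = 7
u_1(C vs Q,Z) = 4
u_1(D vs Q,Z) = 8
u_1(E vs Q,Z) = 2
max payoff 8 at {D}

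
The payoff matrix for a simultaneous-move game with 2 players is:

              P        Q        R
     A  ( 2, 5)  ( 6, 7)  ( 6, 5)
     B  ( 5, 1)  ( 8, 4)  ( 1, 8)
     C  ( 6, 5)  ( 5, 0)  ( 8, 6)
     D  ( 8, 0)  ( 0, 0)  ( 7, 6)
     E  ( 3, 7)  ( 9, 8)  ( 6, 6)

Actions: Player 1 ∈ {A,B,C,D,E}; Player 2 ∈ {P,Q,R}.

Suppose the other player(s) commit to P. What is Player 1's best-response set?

argmax u_1 = {D}

u_1(A vs P) = 2
u_1(B vs P) = 5
u_1(C vs P) = 6
u_1(D vs P) = 8
u_1(E vs P) = 3
max payoff 8 at {D}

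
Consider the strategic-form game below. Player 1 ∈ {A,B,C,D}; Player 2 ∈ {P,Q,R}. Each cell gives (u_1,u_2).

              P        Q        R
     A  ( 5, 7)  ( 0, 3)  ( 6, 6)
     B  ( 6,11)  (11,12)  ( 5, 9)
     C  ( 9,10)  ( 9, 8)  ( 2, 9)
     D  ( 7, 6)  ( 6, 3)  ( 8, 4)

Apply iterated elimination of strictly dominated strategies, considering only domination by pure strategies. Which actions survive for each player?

Survivors P1:{B,C} P2:{P,Q}

P1 drop A (D beats it: P:7>5 Q:6>0 R:8>6)
P2 drop R (P beats it: B:11>9 C:10>9 D:6>4)
P1 drop D (C beats it: P:9>7 Q:9>6)
P1→{B,C} P2→{P,Q}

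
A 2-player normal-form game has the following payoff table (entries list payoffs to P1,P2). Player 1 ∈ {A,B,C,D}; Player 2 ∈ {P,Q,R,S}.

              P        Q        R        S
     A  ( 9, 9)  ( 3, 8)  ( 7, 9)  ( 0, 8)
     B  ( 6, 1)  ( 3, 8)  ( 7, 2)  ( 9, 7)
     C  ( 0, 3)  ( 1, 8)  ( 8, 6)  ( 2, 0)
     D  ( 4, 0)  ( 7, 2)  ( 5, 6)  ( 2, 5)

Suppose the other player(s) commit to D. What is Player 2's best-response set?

argmax u_2 = {R}

u_2(P vs D) = 0
u_2(Q vs D) = 2
u_2(R vs D) = 6
u_2(S vs D) = 5
max payoff 6 at {R}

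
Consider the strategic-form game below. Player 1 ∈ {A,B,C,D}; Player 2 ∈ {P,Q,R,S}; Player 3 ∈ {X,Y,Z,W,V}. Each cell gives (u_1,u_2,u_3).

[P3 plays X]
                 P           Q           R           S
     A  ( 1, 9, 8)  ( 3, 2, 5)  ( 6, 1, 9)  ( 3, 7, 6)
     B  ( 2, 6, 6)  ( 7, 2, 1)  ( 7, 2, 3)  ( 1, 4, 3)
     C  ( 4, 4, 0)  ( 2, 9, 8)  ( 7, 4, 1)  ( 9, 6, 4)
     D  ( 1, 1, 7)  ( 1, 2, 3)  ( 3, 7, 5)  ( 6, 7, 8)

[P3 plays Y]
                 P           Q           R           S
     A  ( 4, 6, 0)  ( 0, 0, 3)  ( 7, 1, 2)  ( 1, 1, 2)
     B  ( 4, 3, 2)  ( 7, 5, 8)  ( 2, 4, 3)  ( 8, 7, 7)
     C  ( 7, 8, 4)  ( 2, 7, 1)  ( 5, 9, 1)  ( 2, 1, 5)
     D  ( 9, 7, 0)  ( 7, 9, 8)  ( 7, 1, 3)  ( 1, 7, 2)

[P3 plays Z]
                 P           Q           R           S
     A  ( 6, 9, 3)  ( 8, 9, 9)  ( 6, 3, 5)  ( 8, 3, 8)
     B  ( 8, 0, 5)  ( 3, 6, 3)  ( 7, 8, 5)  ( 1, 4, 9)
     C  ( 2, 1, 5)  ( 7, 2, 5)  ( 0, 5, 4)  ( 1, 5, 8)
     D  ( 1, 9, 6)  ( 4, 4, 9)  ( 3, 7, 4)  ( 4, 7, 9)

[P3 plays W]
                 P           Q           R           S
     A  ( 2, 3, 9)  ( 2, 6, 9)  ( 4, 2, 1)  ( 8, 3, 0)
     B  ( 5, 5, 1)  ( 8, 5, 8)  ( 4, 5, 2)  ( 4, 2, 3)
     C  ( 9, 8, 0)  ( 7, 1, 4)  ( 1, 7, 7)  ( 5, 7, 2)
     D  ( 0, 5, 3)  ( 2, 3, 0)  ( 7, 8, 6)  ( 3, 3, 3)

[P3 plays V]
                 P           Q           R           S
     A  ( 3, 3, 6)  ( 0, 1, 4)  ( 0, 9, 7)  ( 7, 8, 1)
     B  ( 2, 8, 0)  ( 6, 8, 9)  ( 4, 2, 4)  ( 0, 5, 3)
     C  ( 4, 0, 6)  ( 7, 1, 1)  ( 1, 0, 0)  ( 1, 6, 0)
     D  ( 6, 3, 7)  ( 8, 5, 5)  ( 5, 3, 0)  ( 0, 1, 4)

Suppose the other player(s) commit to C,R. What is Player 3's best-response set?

argmax u_3 = {W}

u_3(X vs C,R) = 1
u_3(Y vs C,R) = 1
u_3(Z vs C,R) = 4
u_3(W vs C,R) = 7
u_3(V vs C,R) = 0
max payoff 7 at {W}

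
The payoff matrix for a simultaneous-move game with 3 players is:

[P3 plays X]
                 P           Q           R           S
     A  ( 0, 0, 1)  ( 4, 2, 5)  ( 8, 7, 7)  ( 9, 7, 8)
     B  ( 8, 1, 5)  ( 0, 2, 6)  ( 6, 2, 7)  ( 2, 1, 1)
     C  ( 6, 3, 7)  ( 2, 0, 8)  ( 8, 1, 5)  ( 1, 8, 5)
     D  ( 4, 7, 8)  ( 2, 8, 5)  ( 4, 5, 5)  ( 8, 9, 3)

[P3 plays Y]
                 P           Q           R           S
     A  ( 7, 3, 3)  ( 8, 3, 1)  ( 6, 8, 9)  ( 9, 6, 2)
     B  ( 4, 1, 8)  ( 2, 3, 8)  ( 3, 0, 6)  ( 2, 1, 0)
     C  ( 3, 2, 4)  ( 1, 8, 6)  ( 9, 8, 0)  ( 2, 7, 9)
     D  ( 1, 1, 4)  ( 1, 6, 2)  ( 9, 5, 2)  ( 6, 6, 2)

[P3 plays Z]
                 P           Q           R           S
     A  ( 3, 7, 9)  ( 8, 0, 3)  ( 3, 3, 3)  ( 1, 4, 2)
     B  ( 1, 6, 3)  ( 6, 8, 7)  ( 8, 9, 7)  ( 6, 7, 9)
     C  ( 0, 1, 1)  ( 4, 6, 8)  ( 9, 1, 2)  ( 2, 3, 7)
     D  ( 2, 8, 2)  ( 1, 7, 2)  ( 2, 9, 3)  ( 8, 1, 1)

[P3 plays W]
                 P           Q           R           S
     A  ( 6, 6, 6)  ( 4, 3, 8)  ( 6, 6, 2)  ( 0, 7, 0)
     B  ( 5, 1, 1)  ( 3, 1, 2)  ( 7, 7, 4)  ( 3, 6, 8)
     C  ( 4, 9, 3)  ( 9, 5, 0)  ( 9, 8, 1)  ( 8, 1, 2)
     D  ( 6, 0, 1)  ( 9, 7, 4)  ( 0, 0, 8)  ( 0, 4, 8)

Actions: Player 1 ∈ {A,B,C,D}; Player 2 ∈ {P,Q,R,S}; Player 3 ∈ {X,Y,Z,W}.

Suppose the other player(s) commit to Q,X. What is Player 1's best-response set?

u_1(A vs Q,X) = 4
u_1(B vs Q,X) = 0
u_1(C vs Q,X) = 2
u_1(D vs Q,X) = 2
max payoff 4 at {A}

BR_1 = {A}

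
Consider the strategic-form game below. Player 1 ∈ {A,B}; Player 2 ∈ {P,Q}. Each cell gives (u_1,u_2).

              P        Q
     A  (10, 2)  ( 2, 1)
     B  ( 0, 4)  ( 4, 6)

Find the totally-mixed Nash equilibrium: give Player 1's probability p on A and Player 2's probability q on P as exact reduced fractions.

P1 indiff ⇒ q·10+(1-q)·2 = q·0+(1-q)·4 ⇒ q(10) = (1-q)(2) ⇒ q = 1/6
P2 indiff ⇒ p·2+(1-p)·4 = p·1+(1-p)·6 ⇒ p(1) = (1-p)(2) ⇒ p = 2/3

p=2/3, q=1/6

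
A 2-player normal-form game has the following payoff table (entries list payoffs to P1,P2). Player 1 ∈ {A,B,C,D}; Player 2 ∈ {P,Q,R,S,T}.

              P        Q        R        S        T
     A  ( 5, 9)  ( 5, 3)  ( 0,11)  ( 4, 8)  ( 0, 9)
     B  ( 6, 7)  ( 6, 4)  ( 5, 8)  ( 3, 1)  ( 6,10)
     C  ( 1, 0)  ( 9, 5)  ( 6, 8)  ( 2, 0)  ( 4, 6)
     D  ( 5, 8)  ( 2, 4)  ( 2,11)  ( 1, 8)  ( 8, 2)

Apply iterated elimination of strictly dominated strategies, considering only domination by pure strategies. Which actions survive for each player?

P2 drop P (R beats it: A:11>9 B:8>7 C:8>0 D:11>8)
P2 drop Q (R beats it: A:11>3 B:8>4 C:8>5 D:11>4)
P2 drop S (R beats it: A:11>8 B:8>1 C:8>0 D:11>8)
P1 drop A (B beats it: R:5>0 T:6>0)
P1→{B,C,D} P2→{R,T}

IESDS → P1:{B,C,D} P2:{R,T}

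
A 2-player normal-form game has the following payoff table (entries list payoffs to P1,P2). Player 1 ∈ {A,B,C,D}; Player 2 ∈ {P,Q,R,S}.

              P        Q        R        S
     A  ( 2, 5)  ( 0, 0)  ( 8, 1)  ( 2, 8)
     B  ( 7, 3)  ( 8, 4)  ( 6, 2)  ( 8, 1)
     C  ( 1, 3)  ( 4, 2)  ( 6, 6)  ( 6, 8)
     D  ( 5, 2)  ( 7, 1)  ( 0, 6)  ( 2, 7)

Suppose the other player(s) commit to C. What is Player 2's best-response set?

u_2(P vs C) = 3
u_2(Q vs C) = 2
u_2(R vs C) = 6
u_2(S vs C) = 8
max payoff 8 at {S}

argmax u_2 = {S}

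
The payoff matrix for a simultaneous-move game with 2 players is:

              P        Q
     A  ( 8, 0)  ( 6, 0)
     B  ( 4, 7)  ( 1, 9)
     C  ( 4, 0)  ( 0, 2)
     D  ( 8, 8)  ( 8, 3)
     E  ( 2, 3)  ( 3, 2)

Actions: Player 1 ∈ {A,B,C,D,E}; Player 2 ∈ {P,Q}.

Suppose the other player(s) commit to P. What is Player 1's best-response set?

BR_1 = {A,D}

u_1(A vs P) = 8
u_1(B vs P) = 4
u_1(C vs P) = 4
u_1(D vs P) = 8
u_1(E vs P) = 2
max payoff 8 at {A,D}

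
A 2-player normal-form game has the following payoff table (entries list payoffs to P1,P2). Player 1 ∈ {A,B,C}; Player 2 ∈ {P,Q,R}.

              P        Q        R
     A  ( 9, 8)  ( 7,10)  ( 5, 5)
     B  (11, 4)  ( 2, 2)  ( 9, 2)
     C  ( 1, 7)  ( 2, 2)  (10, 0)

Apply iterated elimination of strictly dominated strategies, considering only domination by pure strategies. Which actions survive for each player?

Survivors P1:{A,B} P2:{P,Q}

P2 drop R (P beats it: A:8>5 B:4>2 C:7>0)
P1 drop C (A beats it: P:9>1 Q:7>2)
P1→{A,B} P2→{P,Q}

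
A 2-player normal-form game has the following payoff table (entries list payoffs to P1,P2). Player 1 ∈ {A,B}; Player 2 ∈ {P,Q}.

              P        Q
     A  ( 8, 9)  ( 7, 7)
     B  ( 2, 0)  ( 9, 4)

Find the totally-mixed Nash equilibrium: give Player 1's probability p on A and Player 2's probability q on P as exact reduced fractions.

(p,q) = (2/3, 1/4)

P1 indiff ⇒ q·8+(1-q)·7 = q·2+(1-q)·9 ⇒ q(6) = (1-q)(2) ⇒ q = 1/4
P2 indiff ⇒ p·9+(1-p)·0 = p·7+(1-p)·4 ⇒ p(2) = (1-p)(4) ⇒ p = 2/3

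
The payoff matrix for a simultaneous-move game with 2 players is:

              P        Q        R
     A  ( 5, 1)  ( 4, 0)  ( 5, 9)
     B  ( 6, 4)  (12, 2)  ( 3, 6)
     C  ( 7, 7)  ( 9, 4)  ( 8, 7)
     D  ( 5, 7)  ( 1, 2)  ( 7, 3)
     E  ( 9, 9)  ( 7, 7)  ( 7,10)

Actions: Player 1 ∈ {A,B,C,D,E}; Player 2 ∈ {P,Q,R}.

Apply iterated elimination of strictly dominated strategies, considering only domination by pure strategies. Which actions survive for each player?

IESDS → P1:{C,E} P2:{P,R}

P1 drop A (C beats it: P:7>5 Q:9>4 R:8>5)
P1 drop D (C beats it: P:7>5 Q:9>1 R:8>7)
P2 drop Q (P beats it: B:4>2 C:7>4 E:9>7)
P1 drop B (C beats it: P:7>6 R:8>3)
P1→{C,E} P2→{P,R}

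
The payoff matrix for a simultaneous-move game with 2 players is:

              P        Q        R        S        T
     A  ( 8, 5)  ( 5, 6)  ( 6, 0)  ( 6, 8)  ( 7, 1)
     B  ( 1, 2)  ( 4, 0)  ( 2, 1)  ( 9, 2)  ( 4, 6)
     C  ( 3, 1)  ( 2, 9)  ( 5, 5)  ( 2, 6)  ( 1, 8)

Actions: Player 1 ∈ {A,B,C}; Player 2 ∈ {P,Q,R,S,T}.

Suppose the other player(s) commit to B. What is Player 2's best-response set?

P2 best: {T}

u_2(P vs B) = 2
u_2(Q vs B) = 0
u_2(R vs B) = 1
u_2(S vs B) = 2
u_2(T vs B) = 6
max payoff 6 at {T}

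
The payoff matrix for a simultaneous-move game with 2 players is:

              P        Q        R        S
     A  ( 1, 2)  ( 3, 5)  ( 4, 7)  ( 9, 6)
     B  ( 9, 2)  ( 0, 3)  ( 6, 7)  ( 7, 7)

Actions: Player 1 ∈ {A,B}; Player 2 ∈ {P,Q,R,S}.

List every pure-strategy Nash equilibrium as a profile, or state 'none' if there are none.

PSNE = {(B,R)}

(A,P): not NE [P1→B gives 9>1; P2→R gives 7>2]
(A,Q): not NE [P2→R gives 7>5]
(A,R): not NE [P1→B gives 6>4]
(A,S): not NE [P2→R gives 7>6]
(B,P): not NE [P2→S gives 7>2]
(B,Q): not NE [P1→A gives 3>0; P2→S gives 7>3]
(B,R): NE
(B,S): not NE [P1→A gives 9>7]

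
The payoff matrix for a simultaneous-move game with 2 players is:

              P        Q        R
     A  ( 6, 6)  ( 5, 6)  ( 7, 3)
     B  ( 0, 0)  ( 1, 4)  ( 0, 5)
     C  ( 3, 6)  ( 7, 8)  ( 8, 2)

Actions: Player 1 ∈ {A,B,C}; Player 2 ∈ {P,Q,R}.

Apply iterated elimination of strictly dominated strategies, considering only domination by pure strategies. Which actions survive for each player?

Survivors P1:{A,C} P2:{P,Q}

P1 drop B (A beats it: P:6>0 Q:5>1 R:7>0)
P2 drop R (P beats it: A:6>3 C:6>2)
P1→{A,C} P2→{P,Q}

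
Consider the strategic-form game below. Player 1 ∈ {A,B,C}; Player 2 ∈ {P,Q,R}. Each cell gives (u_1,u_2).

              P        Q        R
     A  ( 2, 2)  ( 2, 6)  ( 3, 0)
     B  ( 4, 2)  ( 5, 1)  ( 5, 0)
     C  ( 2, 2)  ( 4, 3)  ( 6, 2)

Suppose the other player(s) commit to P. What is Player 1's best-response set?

BR_1 = {B}

u_1(A vs P) = 2
u_1(B vs P) = 4
u_1(C vs P) = 2
max payoff 4 at {B}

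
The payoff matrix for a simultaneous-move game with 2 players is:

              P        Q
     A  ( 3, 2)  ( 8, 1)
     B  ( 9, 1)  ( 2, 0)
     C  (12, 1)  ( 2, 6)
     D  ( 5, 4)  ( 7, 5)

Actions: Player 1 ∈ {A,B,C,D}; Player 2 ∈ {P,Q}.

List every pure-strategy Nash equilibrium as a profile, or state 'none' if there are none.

(A,P): not NE [P1→C gives 12>3]
(A,Q): not NE [P2→P gives 2>1]
(B,P): not NE [P1→C gives 12>9]
(B,Q): not NE [P1→A gives 8>2; P2→P gives 1>0]
(C,P): not NE [P2→Q gives 6>1]
(C,Q): not NE [P1→A gives 8>2]
(D,P): not NE [P1→C gives 12>5; P2→Q gives 5>4]
(D,Q): not NE [P1→A gives 8>7]

PSNE: ∅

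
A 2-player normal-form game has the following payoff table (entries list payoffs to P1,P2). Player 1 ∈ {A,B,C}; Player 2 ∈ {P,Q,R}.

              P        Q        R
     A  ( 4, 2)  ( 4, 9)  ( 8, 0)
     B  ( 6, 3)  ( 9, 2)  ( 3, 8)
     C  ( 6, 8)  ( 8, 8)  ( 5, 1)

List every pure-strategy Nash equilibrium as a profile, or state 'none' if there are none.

PSNE = {(C,P)}

(A,P): not NE [P1→C gives 6>4; P2→Q gives 9>2]
(A,Q): not NE [P1→B gives 9>4]
(A,R): not NE [P2→Q gives 9>0]
(B,P): not NE [P2→R gives 8>3]
(B,Q): not NE [P2→R gives 8>2]
(B,R): not NE [P1→A gives 8>3]
(C,P): NE
(C,Q): not NE [P1→B gives 9>8]
(C,R): not NE [P1→A gives 8>5; P2→Q gives 8>1]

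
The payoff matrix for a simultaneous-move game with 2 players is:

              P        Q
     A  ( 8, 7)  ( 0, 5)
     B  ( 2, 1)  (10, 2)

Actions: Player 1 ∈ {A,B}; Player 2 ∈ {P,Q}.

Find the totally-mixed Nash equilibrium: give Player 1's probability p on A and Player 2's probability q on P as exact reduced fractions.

P1 indiff ⇒ q·8+(1-q)·0 = q·2+(1-q)·10 ⇒ q(6) = (1-q)(10) ⇒ q = 5/8
P2 indiff ⇒ p·7+(1-p)·1 = p·5+(1-p)·2 ⇒ p(2) = (1-p)(1) ⇒ p = 1/3

P1 mixes 1/3 on A; P2 mixes 5/8 on P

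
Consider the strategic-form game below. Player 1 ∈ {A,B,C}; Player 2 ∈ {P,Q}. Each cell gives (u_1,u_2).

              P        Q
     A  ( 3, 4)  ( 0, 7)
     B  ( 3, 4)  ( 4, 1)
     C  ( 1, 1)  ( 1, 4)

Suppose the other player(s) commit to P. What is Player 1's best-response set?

BR_1 = {A,B}

u_1(A vs P) = 3
u_1(B vs P) = 3
u_1(C vs P) = 1
max payoff 3 at {A,B}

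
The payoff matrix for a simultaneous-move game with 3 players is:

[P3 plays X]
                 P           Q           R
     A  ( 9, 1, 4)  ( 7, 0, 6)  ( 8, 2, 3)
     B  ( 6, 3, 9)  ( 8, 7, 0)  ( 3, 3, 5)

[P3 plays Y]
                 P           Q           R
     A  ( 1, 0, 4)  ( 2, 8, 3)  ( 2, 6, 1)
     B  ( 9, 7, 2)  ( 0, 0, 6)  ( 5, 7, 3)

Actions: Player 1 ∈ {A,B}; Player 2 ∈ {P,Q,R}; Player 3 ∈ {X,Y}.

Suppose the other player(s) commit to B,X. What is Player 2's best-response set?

argmax u_2 = {Q}

u_2(P vs B,X) = 3
u_2(Q vs B,X) = 7
u_2(R vs B,X) = 3
max payoff 7 at {Q}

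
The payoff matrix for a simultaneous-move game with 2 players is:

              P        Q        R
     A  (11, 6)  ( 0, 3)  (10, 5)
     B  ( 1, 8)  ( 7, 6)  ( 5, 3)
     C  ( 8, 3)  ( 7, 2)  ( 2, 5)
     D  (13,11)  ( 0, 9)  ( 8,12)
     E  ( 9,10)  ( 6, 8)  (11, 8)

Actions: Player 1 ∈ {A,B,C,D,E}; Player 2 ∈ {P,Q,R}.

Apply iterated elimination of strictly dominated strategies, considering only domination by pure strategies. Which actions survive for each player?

Survivors P1:{A,D,E} P2:{P,R}

P2 drop Q (P beats it: A:6>3 B:8>6 C:3>2 D:11>9 E:10>8)
P1 drop B (A beats it: P:11>1 R:10>5)
P1 drop C (A beats it: P:11>8 R:10>2)
P1→{A,D,E} P2→{P,R}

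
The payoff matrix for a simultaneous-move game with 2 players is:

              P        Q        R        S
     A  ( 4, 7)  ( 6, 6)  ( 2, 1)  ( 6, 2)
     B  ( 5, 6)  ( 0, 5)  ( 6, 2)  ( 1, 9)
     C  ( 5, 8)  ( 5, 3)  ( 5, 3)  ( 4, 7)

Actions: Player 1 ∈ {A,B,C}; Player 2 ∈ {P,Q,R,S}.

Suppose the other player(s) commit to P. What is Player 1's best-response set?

u_1(A vs P) = 4
u_1(B vs P) = 5
u_1(C vs P) = 5
max payoff 5 at {B,C}

P1 best: {B,C}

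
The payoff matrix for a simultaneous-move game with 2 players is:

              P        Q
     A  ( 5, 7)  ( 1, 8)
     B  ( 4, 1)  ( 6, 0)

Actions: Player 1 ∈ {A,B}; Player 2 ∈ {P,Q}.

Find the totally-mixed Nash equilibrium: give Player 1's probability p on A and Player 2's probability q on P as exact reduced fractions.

p=1/2, q=5/6

P1 indiff ⇒ q·5+(1-q)·1 = q·4+(1-q)·6 ⇒ q(1) = (1-q)(5) ⇒ q = 5/6
P2 indiff ⇒ p·7+(1-p)·1 = p·8+(1-p)·0 ⇒ p(-1) = (1-p)(-1) ⇒ p = 1/2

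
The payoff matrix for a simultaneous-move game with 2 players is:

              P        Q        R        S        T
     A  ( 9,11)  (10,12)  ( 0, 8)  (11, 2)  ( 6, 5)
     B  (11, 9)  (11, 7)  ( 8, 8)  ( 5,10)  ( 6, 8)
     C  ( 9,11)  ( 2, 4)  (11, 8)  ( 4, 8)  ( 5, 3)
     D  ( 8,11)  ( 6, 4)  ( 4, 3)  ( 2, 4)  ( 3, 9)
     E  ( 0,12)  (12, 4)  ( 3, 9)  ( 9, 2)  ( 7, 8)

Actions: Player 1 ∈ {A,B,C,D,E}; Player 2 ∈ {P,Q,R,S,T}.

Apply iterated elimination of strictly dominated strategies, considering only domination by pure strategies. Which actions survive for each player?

P1 drop D (B beats it: P:11>8 Q:11>6 R:8>4 S:5>2 T:6>3)
P2 drop R (P beats it: A:11>8 B:9>8 C:11>8 E:12>9)
P1 drop C (B beats it: P:11>9 Q:11>2 S:5>4 T:6>5)
P2 drop T (P beats it: A:11>5 B:9>8 E:12>8)
P1→{A,B,E} P2→{P,Q,S}

Survivors P1:{A,B,E} P2:{P,Q,S}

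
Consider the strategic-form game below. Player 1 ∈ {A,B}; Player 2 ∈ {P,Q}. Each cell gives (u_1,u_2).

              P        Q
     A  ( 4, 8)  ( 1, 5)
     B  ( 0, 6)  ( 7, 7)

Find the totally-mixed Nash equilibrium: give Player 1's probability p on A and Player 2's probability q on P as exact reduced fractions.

p=1/4, q=3/5

P1 indiff ⇒ q·4+(1-q)·1 = q·0+(1-q)·7 ⇒ q(4) = (1-q)(6) ⇒ q = 3/5
P2 indiff ⇒ p·8+(1-p)·6 = p·5+(1-p)·7 ⇒ p(3) = (1-p)(1) ⇒ p = 1/4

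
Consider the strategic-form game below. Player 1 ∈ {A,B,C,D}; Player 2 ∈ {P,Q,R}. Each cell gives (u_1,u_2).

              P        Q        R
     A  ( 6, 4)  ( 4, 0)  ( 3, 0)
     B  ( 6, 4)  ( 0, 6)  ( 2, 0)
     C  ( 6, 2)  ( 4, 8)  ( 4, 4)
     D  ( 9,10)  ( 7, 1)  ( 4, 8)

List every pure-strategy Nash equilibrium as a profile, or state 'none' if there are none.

PSNE = {(D,P)}

(A,P): not NE [P1→D gives 9>6]
(A,Q): not NE [P1→D gives 7>4; P2→P gives 4>0]
(A,R): not NE [P1→D gives 4>3; P2→P gives 4>0]
(B,P): not NE [P1→D gives 9>6; P2→Q gives 6>4]
(B,Q): not NE [P1→D gives 7>0]
(B,R): not NE [P1→D gives 4>2; P2→Q gives 6>0]
(C,P): not NE [P1→D gives 9>6; P2→Q gives 8>2]
(C,Q): not NE [P1→D gives 7>4]
(C,R): not NE [P2→Q gives 8>4]
(D,P): NE
(D,Q): not NE [P2→P gives 10>1]
(D,R): not NE [P2→P gives 10>8]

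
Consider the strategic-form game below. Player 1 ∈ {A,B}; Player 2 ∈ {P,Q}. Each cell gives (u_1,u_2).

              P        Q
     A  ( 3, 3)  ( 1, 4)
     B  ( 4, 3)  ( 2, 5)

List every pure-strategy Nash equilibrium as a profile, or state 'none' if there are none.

PSNE = {(B,Q)}

(A,P): not NE [P1→B gives 4>3; P2→Q gives 4>3]
(A,Q): not NE [P1→B gives 2>1]
(B,P): not NE [P2→Q gives 5>3]
(B,Q): NE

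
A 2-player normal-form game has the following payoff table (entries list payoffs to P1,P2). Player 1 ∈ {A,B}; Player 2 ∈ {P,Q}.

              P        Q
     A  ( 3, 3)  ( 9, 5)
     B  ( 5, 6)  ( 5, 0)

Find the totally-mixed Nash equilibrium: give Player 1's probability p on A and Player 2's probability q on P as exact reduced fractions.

P1 indiff ⇒ q·3+(1-q)·9 = q·5+(1-q)·5 ⇒ q(-2) = (1-q)(-4) ⇒ q = 2/3
P2 indiff ⇒ p·3+(1-p)·6 = p·5+(1-p)·0 ⇒ p(-2) = (1-p)(-6) ⇒ p = 3/4

p=3/4, q=2/3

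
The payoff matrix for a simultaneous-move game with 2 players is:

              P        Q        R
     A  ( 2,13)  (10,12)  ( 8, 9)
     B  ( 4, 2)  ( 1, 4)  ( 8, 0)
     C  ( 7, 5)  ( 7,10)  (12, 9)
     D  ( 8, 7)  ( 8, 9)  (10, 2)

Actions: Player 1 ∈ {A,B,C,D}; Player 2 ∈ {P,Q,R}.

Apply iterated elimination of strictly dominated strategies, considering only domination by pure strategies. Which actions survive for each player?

Survivors P1:{A,D} P2:{P,Q}

P1 drop B (C beats it: P:7>4 Q:7>1 R:12>8)
P2 drop R (Q beats it: A:12>9 C:10>9 D:9>2)
P1 drop C (D beats it: P:8>7 Q:8>7)
P1→{A,D} P2→{P,Q}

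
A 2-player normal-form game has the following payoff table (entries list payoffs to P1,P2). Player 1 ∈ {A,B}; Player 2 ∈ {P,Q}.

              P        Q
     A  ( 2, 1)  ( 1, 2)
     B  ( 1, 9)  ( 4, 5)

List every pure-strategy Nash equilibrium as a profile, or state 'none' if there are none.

PSNE: ∅

(A,P): not NE [P2→Q gives 2>1]
(A,Q): not NE [P1→B gives 4>1]
(B,P): not NE [P1→A gives 2>1]
(B,Q): not NE [P2→P gives 9>5]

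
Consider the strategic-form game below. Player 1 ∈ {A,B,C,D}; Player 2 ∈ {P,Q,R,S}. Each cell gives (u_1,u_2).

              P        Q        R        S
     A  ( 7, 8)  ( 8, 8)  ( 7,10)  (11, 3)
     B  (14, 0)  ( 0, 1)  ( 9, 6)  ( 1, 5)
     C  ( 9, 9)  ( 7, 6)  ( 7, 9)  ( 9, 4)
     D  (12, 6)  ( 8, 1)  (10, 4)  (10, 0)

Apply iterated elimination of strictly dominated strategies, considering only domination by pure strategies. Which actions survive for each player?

P1 drop C (D beats it: P:12>9 Q:8>7 R:10>7 S:10>9)
P2 drop Q (R beats it: A:10>8 B:6>1 D:4>1)
P2 drop S (R beats it: A:10>3 B:6>5 D:4>0)
P1 drop A (B beats it: P:14>7 R:9>7)
P1→{B,D} P2→{P,R}

Remaining: P1:{B,D} P2:{P,R}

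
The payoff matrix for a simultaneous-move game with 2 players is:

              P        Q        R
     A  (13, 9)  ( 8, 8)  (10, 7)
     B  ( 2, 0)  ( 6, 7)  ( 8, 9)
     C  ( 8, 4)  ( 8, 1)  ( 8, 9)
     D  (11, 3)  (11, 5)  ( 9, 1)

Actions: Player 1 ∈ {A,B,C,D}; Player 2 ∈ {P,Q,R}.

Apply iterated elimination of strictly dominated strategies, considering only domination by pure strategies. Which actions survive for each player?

P1 drop B (A beats it: P:13>2 Q:8>6 R:10>8)
P1 drop C (D beats it: P:11>8 Q:11>8 R:9>8)
P2 drop R (P beats it: A:9>7 D:3>1)
P1→{A,D} P2→{P,Q}

Survivors P1:{A,D} P2:{P,Q}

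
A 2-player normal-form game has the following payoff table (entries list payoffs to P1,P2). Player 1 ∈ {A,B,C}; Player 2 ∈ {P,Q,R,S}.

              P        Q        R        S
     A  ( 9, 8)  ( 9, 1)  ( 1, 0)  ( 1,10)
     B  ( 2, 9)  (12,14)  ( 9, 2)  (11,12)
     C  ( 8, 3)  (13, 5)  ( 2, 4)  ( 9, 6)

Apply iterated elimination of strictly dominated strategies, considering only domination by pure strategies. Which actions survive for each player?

Remaining: P1:{B,C} P2:{Q,S}

P2 drop P (S beats it: A:10>8 B:12>9 C:6>3)
P1 drop A (B beats it: Q:12>9 R:9>1 S:11>1)
P2 drop R (Q beats it: B:14>2 C:5>4)
P1→{B,C} P2→{Q,S}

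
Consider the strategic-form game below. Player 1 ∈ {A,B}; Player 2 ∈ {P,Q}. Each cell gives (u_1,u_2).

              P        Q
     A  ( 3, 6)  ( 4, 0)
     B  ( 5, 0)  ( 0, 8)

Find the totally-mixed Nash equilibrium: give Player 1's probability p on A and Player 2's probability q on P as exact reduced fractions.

(p,q) = (4/7, 2/3)

P1 indiff ⇒ q·3+(1-q)·4 = q·5+(1-q)·0 ⇒ q(-2) = (1-q)(-4) ⇒ q = 2/3
P2 indiff ⇒ p·6+(1-p)·0 = p·0+(1-p)·8 ⇒ p(6) = (1-p)(8) ⇒ p = 4/7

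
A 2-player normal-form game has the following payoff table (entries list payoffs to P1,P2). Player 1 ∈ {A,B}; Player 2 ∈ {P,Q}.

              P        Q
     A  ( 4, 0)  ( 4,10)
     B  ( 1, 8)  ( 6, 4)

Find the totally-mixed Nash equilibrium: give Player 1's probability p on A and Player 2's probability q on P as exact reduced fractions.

P1 indiff ⇒ q·4+(1-q)·4 = q·1+(1-q)·6 ⇒ q(3) = (1-q)(2) ⇒ q = 2/5
P2 indiff ⇒ p·0+(1-p)·8 = p·10+(1-p)·4 ⇒ p(-10) = (1-p)(-4) ⇒ p = 2/7

p=2/7, q=2/5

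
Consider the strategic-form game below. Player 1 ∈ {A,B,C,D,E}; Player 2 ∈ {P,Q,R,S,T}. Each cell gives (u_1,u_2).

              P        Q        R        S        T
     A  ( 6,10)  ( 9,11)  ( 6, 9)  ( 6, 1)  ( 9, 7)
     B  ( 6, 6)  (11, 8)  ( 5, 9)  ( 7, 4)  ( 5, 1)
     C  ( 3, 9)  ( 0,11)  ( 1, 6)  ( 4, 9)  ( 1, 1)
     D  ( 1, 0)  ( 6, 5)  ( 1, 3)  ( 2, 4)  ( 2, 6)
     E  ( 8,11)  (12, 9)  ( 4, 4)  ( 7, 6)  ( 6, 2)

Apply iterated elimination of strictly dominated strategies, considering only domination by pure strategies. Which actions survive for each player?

P1 drop C (A beats it: P:6>3 Q:9>0 R:6>1 S:6>4 T:9>1)
P1 drop D (A beats it: P:6>1 Q:9>6 R:6>1 S:6>2 T:9>2)
P2 drop S (P beats it: A:10>1 B:6>4 E:11>6)
P2 drop T (P beats it: A:10>7 B:6>1 E:11>2)
P1→{A,B,E} P2→{P,Q,R}

Survivors P1:{A,B,E} P2:{P,Q,R}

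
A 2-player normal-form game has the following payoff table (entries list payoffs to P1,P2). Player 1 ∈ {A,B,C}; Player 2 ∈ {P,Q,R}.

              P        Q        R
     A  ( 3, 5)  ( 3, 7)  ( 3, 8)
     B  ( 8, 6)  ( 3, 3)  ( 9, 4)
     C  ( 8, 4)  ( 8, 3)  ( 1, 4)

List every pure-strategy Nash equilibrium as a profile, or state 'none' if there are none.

PSNE = {(B,P), (C,P)}

(A,P): not NE [P1→C gives 8>3; P2→R gives 8>5]
(A,Q): not NE [P1→C gives 8>3; P2→R gives 8>7]
(A,R): not NE [P1→B gives 9>3]
(B,P): NE
(B,Q): not NE [P1→C gives 8>3; P2→P gives 6>3]
(B,R): not NE [P2→P gives 6>4]
(C,P): NE
(C,Q): not NE [P2→R gives 4>3]
(C,R): not NE [P1→B gives 9>1]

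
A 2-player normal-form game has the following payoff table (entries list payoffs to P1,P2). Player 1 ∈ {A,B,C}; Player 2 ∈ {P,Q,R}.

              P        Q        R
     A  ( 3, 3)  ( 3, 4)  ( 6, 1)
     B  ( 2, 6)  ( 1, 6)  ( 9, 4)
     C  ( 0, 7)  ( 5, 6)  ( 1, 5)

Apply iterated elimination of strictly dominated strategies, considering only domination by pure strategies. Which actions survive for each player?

IESDS → P1:{A,C} P2:{P,Q}

P2 drop R (P beats it: A:3>1 B:6>4 C:7>5)
P1 drop B (A beats it: P:3>2 Q:3>1)
P1→{A,C} P2→{P,Q}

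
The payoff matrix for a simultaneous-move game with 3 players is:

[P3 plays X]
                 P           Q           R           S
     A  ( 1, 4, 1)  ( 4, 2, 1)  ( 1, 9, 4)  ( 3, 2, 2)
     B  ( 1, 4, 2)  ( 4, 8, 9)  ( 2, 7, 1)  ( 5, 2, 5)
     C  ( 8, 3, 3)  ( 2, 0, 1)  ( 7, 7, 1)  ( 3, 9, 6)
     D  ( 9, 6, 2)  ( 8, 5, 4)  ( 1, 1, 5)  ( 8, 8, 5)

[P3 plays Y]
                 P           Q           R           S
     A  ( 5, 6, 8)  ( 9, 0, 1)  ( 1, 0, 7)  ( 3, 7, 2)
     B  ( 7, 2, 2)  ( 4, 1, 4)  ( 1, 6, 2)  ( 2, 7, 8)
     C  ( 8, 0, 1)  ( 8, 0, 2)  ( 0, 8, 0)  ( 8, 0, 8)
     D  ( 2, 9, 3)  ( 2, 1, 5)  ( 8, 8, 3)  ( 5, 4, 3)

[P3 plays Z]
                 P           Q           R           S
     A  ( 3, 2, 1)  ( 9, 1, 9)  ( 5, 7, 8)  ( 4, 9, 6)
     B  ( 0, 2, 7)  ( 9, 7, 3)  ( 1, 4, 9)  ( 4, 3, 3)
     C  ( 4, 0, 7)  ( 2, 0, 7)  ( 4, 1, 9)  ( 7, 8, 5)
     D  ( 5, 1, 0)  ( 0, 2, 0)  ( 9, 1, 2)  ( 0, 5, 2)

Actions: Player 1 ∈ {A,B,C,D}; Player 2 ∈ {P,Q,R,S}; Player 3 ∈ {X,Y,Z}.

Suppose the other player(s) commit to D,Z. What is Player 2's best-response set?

u_2(P vs D,Z) = 1
u_2(Q vs D,Z) = 2
u_2(R vs D,Z) = 1
u_2(S vs D,Z) = 5
max payoff 5 at {S}

argmax u_2 = {S}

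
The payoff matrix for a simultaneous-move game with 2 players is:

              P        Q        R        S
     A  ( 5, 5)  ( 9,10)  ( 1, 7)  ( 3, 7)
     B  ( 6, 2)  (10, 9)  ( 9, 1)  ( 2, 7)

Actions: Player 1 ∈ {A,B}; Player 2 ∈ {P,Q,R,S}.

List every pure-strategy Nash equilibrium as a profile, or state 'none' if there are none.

NE set: (B,Q)

(A,P): not NE [P1→B gives 6>5; P2→Q gives 10>5]
(A,Q): not NE [P1→B gives 10>9]
(A,R): not NE [P1→B gives 9>1; P2→Q gives 10>7]
(A,S): not NE [P2→Q gives 10>7]
(B,P): not NE [P2→Q gives 9>2]
(B,Q): NE
(B,R): not NE [P2→Q gives 9>1]
(B,S): not NE [P1→A gives 3>2; P2→Q gives 9>7]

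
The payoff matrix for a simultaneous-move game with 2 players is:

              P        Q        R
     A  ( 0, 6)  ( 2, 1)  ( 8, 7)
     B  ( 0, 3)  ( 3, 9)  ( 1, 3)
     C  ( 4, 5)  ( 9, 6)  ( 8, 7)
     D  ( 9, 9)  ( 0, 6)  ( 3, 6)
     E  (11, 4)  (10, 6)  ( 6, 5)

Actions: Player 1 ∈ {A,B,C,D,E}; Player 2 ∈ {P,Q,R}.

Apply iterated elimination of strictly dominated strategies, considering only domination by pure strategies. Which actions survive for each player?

IESDS → P1:{A,C,E} P2:{Q,R}

P1 drop B (C beats it: P:4>0 Q:9>3 R:8>1)
P1 drop D (E beats it: P:11>9 Q:10>0 R:6>3)
P2 drop P (R beats it: A:7>6 C:7>5 E:5>4)
P1→{A,C,E} P2→{Q,R}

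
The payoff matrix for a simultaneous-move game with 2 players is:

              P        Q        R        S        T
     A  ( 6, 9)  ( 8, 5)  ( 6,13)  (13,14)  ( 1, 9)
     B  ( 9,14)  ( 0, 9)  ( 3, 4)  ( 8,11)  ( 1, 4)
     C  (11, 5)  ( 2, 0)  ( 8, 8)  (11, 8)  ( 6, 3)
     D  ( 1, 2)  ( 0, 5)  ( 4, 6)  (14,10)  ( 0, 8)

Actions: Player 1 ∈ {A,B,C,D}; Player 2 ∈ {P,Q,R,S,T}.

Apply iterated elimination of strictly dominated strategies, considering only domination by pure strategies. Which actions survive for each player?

Survivors P1:{A,C,D} P2:{R,S}

P1 drop B (C beats it: P:11>9 Q:2>0 R:8>3 S:11>8 T:6>1)
P2 drop P (R beats it: A:13>9 C:8>5 D:6>2)
P2 drop Q (R beats it: A:13>5 C:8>0 D:6>5)
P2 drop T (S beats it: A:14>9 C:8>3 D:10>8)
P1→{A,C,D} P2→{R,S}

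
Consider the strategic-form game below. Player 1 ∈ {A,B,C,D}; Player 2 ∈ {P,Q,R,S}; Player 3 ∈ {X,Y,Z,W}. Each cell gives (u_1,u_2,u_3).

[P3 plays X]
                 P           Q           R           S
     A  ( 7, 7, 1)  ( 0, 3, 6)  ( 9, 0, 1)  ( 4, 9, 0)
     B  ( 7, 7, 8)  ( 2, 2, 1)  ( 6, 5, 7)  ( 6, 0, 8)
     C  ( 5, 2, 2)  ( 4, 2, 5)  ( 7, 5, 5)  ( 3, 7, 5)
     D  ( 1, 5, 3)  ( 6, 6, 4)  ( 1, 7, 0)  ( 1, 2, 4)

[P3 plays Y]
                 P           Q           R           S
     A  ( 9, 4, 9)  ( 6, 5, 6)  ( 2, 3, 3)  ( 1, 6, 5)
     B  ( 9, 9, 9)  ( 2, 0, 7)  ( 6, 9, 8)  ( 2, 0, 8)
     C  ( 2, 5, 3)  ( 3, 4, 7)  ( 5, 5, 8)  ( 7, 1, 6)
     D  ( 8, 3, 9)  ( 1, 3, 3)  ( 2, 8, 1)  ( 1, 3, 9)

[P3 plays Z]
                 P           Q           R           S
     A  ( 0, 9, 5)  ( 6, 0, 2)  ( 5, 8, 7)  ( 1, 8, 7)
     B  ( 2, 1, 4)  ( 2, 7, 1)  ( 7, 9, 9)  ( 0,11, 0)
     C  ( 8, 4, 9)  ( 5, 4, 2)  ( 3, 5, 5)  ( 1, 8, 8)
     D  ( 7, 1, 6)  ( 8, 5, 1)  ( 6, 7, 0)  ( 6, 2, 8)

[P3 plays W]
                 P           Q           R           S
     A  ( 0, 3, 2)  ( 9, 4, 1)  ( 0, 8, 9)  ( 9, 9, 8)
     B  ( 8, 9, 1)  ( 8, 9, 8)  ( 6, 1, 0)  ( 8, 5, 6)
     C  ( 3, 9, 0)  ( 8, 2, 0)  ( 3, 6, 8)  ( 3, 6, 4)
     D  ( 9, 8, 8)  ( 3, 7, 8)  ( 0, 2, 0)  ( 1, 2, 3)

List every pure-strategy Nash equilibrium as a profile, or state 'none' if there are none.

(A,P,X): not NE [P2→S gives 9>7; P3→Y gives 9>1]
(A,P,Y): not NE [P2→S gives 6>4]
(A,P,Z): not NE [P1→C gives 8>0; P3→Y gives 9>5]
(A,P,W): not NE [P1→D gives 9>0; P2→S gives 9>3; P3→Y gives 9>2]
(A,Q,X): not NE [P1→D gives 6>0; P2→S gives 9>3]
(A,Q,Y): not NE [P2→S gives 6>5]
(A,Q,Z): not NE [P1→D gives 8>6; P2→P gives 9>0; P3→Y gives 6>2]
(A,Q,W): not NE [P2→S gives 9>4; P3→Y gives 6>1]
(A,R,X): not NE [P2→S gives 9>0; P3→W gives 9>1]
(A,R,Y): not NE [P1→B gives 6>2; P2→S gives 6>3; P3→W gives 9>3]
(A,R,Z): not NE [P1→B gives 7>5; P2→P gives 9>8; P3→W gives 9>7]
(A,R,W): not NE [P1→B gives 6>0; P2→S gives 9>8]
(A,S,X): not NE [P1→B gives 6>4; P3→W gives 8>0]
(A,S,Y): not NE [P1→C gives 7>1; P3→W gives 8>5]
(A,S,Z): not NE [P1→D gives 6>1; P2→P gives 9>8; P3→W gives 8>7]
(A,S,W): NE
(B,P,X): not NE [P3→Y gives 9>8]
(B,P,Y): NE
(B,P,Z): not NE [P1→C gives 8>2; P2→S gives 11>1; P3→Y gives 9>4]
(B,P,W): not NE [P1→D gives 9>8; P3→Y gives 9>1]
(B,Q,X): not NE [P1→D gives 6>2; P2→P gives 7>2; P3→W gives 8>1]
(B,Q,Y): not NE [P1→A gives 6>2; P2→R gives 9>0; P3→W gives 8>7]
(B,Q,Z): not NE [P1→D gives 8>2; P2→S gives 11>7; P3→W gives 8>1]
(B,Q,W): not NE [P1→A gives 9>8]
(B,R,X): not NE [P1→A gives 9>6; P2→P gives 7>5; P3→Z gives 9>7]
(B,R,Y): not NE [P3→Z gives 9>8]
(B,R,Z): not NE [P2→S gives 11>9]
(B,R,W): not NE [P2→Q gives 9>1; P3→Z gives 9>0]
(B,S,X): not NE [P2→P gives 7>0]
(B,S,Y): not NE [P1→C gives 7>2; P2→R gives 9>0]
(B,S,Z): not NE [P1→D gives 6>0; P3→Y gives 8>0]
(B,S,W): not NE [P1→A gives 9>8; P2→Q gives 9>5; P3→Y gives 8>6]
(C,P,X): not NE [P1→B gives 7>5; P2→S gives 7>2; P3→Z gives 9>2]
(C,P,Y): not NE [P1→B gives 9>2; P3→Z gives 9>3]
(C,P,Z): not NE [P2→S gives 8>4]
(C,P,W): not NE [P1→D gives 9>3; P3→Z gives 9>0]
(C,Q,X): not NE [P1→D gives 6>4; P2→S gives 7>2; P3→Y gives 7>5]
(C,Q,Y): not NE [P1→A gives 6>3; P2→R gives 5>4]
(C,Q,Z): not NE [P1→D gives 8>5; P2→S gives 8>4; P3→Y gives 7>2]
(C,Q,W): not NE [P1→A gives 9>8; P2→P gives 9>2; P3→Y gives 7>0]
(C,R,X): not NE [P1→A gives 9>7; P2→S gives 7>5; P3→W gives 8>5]
(C,R,Y): not NE [P1→B gives 6>5]
(C,R,Z): not NE [P1→B gives 7>3; P2→S gives 8>5; P3→W gives 8>5]
(C,R,W): not NE [P1→B gives 6>3; P2→P gives 9>6]
(C,S,X): not NE [P1→B gives 6>3; P3→Z gives 8>5]
(C,S,Y): not NE [P2→R gives 5>1; P3→Z gives 8>6]
(C,S,Z): not NE [P1→D gives 6>1]
(C,S,W): not NE [P1→A gives 9>3; P2→P gives 9>6; P3→Z gives 8>4]
(D,P,X): not NE [P1→B gives 7>1; P2→R gives 7>5; P3→Y gives 9>3]
(D,P,Y): not NE [P1→B gives 9>8; P2→R gives 8>3]
(D,P,Z): not NE [P1→C gives 8>7; P2→R gives 7>1; P3→Y gives 9>6]
(D,P,W): not NE [P3→Y gives 9>8]
(D,Q,X): not NE [P2→R gives 7>6; P3→W gives 8>4]
(D,Q,Y): not NE [P1→A gives 6>1; P2→R gives 8>3; P3→W gives 8>3]
(D,Q,Z): not NE [P2→R gives 7>5; P3→W gives 8>1]
(D,Q,W): not NE [P1→A gives 9>3; P2→P gives 8>7]
(D,R,X): not NE [P1→A gives 9>1; P3→Y gives 1>0]
(D,R,Y): not NE [P1→B gives 6>2]
(D,R,Z): not NE [P1→B gives 7>6; P3→Y gives 1>0]
(D,R,W): not NE [P1→B gives 6>0; P2→P gives 8>2; P3→Y gives 1>0]
(D,S,X): not NE [P1→B gives 6>1; P2→R gives 7>2; P3→Y gives 9>4]
(D,S,Y): not NE [P1→C gives 7>1; P2→R gives 8>3]
(D,S,Z): not NE [P2→R gives 7>2; P3→Y gives 9>8]
(D,S,W): not NE [P1→A gives 9>1; P2→P gives 8>2; P3→Y gives 9>3]

PSNE = {(A,S,W), (B,P,Y)}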